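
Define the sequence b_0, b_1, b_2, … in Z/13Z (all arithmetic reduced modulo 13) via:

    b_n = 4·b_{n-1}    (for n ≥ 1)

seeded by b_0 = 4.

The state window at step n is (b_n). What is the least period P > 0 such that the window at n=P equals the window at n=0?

6

n=0: window = (4)
n=1: window = (3)
n=2: window = (12)
n=3: window = (9)
n=4: window = (10)
n=5: window = (1)
n=6: window = (4)
window at n=6 equals window at n=0 → period = 6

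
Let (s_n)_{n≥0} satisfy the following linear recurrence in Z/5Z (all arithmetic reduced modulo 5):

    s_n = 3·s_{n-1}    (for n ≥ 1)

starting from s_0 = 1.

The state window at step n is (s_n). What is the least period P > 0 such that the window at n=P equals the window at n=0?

n=0: window = (1)
n=1: window = (3)
n=2: window = (4)
n=3: window = (2)
n=4: window = (1)
window at n=4 equals window at n=0 → period = 4

4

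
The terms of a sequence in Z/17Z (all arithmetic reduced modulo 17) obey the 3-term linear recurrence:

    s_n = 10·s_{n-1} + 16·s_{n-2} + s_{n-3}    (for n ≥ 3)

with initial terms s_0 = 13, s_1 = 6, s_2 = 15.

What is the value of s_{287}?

s_3 = 10·15 + 16·6 + 1·13 = 4
s_4 = 10·4 + 16·15 + 1·6 = 14
s_5 = 10·14 + 16·4 + 1·15 = 15
s_6 = 10·15 + 16·14 + 1·4 = 4
s_7 = 10·4 + 16·15 + 1·14 = 5
s_8 = 10·5 + 16·4 + 1·15 = 10
s_9 = 10·10 + 16·5 + 1·4 = 14
s_10 = 10·14 + 16·10 + 1·5 = 16
s_11 = 10·16 + 16·14 + 1·10 = 3
s_12 = 10·3 + 16·16 + 1·14 = 11
s_13 = 10·11 + 16·3 + 1·16 = 4
s_14 = 10·4 + 16·11 + 1·3 = 15
s_15 = 10·15 + 16·4 + 1·11 = 4
s_16 = 10·4 + 16·15 + 1·4 = 12
s_17 = 10·12 + 16·4 + 1·15 = 12
s_18 = 10·12 + 16·12 + 1·4 = 10
s_19 = 10·10 + 16·12 + 1·12 = 15
s_20 = 10·15 + 16·10 + 1·12 = 16
s_21 = 10·16 + 16·15 + 1·10 = 2
s_22 = 10·2 + 16·16 + 1·15 = 2
s_23 = 10·2 + 16·2 + 1·16 = 0
s_24 = 10·0 + 16·2 + 1·2 = 0
s_25 = 10·0 + 16·0 + 1·2 = 2
s_26 = 10·2 + 16·0 + 1·0 = 3
s_27 = 10·3 + 16·2 + 1·0 = 11
s_28 = 10·11 + 16·3 + 1·2 = 7
s_29 = 10·7 + 16·11 + 1·3 = 11
s_30 = 10·11 + 16·7 + 1·11 = 12
s_31 = 10·12 + 16·11 + 1·7 = 14
s_32 = 10·14 + 16·12 + 1·11 = 3
s_33 = 10·3 + 16·14 + 1·12 = 11
s_34 = 10·11 + 16·3 + 1·14 = 2
s_35 = 10·2 + 16·11 + 1·3 = 12
s_36 = 10·12 + 16·2 + 1·11 = 10
s_37 = 10·10 + 16·12 + 1·2 = 5
s_38 = 10·5 + 16·10 + 1·12 = 1
s_39 = 10·1 + 16·5 + 1·10 = 15
s_40 = 10·15 + 16·1 + 1·5 = 1
s_41 = 10·1 + 16·15 + 1·1 = 13
s_42 = 10·13 + 16·1 + 1·15 = 8
s_43 = 10·8 + 16·13 + 1·1 = 0
s_44 = 10·0 + 16·8 + 1·13 = 5
s_45 = 10·5 + 16·0 + 1·8 = 7
s_46 = 10·7 + 16·5 + 1·0 = 14
s_47 = 10·14 + 16·7 + 1·5 = 2
s_48 = 10·2 + 16·14 + 1·7 = 13
s_49 = 10·13 + 16·2 + 1·14 = 6
s_50 = 10·6 + 16·13 + 1·2 = 15
(s_48, s_49, s_50) = (13, 6, 15) = (s_0, s_1, s_2), so the sequence has period 48.
287 ≡ 47 (mod 48), hence s_287 = s_47 = 2.

2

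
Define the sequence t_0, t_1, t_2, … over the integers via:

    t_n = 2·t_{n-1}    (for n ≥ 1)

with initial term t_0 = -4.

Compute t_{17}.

-524288

t_1 = 2·-4 = -8
t_2 = 2·-8 = -16
t_3 = 2·-16 = -32
t_4 = 2·-32 = -64
t_5 = 2·-64 = -128
t_6 = 2·-128 = -256
t_7 = 2·-256 = -512
t_8 = 2·-512 = -1024
t_9 = 2·-1024 = -2048
t_10 = 2·-2048 = -4096
t_11 = 2·-4096 = -8192
t_12 = 2·-8192 = -16384
t_13 = 2·-16384 = -32768
t_14 = 2·-32768 = -65536
t_15 = 2·-65536 = -131072
t_16 = 2·-131072 = -262144
t_17 = 2·-262144 = -524288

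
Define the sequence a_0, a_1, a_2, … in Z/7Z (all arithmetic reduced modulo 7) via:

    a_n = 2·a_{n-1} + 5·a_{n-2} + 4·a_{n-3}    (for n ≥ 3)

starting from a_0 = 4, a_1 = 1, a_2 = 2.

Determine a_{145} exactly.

1

a_3 = 2·2 + 5·1 + 4·4 = 4
a_4 = 2·4 + 5·2 + 4·1 = 1
a_5 = 2·1 + 5·4 + 4·2 = 2
(a_3, a_4, a_5) = (4, 1, 2) = (a_0, a_1, a_2), so the sequence has period 3.
145 ≡ 1 (mod 3), hence a_145 = a_1 = 1.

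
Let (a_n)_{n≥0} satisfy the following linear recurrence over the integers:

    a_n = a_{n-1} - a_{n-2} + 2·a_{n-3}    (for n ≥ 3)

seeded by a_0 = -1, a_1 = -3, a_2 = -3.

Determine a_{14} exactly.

-87

a_3 = 1·-3 + -1·-3 + 2·-1 = -2
a_4 = 1·-2 + -1·-3 + 2·-3 = -5
a_5 = 1·-5 + -1·-2 + 2·-3 = -9
a_6 = 1·-9 + -1·-5 + 2·-2 = -8
a_7 = 1·-8 + -1·-9 + 2·-5 = -9
a_8 = 1·-9 + -1·-8 + 2·-9 = -19
a_9 = 1·-19 + -1·-9 + 2·-8 = -26
a_10 = 1·-26 + -1·-19 + 2·-9 = -25
a_11 = 1·-25 + -1·-26 + 2·-19 = -37
a_12 = 1·-37 + -1·-25 + 2·-26 = -64
a_13 = 1·-64 + -1·-37 + 2·-25 = -77
a_14 = 1·-77 + -1·-64 + 2·-37 = -87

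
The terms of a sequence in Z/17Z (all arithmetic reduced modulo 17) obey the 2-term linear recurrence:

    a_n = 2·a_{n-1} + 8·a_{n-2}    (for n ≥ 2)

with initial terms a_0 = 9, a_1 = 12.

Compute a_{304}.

9

a_2 = 2·12 + 8·9 = 11
a_3 = 2·11 + 8·12 = 16
a_4 = 2·16 + 8·11 = 1
a_5 = 2·1 + 8·16 = 11
a_6 = 2·11 + 8·1 = 13
a_7 = 2·13 + 8·11 = 12
a_8 = 2·12 + 8·13 = 9
a_9 = 2·9 + 8·12 = 12
(a_8, a_9) = (9, 12) = (a_0, a_1), so the sequence has period 8.
304 ≡ 0 (mod 8), hence a_304 = a_0 = 9.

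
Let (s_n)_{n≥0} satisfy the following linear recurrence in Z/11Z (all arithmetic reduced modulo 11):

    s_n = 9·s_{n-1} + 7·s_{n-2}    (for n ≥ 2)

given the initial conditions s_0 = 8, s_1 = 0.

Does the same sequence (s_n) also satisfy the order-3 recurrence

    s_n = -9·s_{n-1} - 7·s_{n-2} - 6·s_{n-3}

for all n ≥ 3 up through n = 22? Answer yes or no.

Terms s_0..s_22: 8, 0, 1, 9, 0, 8, 6, 0, 9, 4, 0, 6, 10, 0, 4, 3, 0, 10, 2, 0, 3, 5, 0
n=3: candidate gives 9, actual s_3 = 9 ✓
n=4: candidate gives 0, actual s_4 = 0 ✓
n=5: candidate gives 8, actual s_5 = 8 ✓
n=6: candidate gives 6, actual s_6 = 6 ✓
n=7: candidate gives 0, actual s_7 = 0 ✓
n=8: candidate gives 9, actual s_8 = 9 ✓
n=9: candidate gives 4, actual s_9 = 4 ✓
n=10: candidate gives 0, actual s_10 = 0 ✓
n=11: candidate gives 6, actual s_11 = 6 ✓
n=12: candidate gives 10, actual s_12 = 10 ✓
n=13: candidate gives 0, actual s_13 = 0 ✓
n=14: candidate gives 4, actual s_14 = 4 ✓
n=15: candidate gives 3, actual s_15 = 3 ✓
n=16: candidate gives 0, actual s_16 = 0 ✓
n=17: candidate gives 10, actual s_17 = 10 ✓
n=18: candidate gives 2, actual s_18 = 2 ✓
n=19: candidate gives 0, actual s_19 = 0 ✓
n=20: candidate gives 3, actual s_20 = 3 ✓
n=21: candidate gives 5, actual s_21 = 5 ✓
n=22: candidate gives 0, actual s_22 = 0 ✓

yes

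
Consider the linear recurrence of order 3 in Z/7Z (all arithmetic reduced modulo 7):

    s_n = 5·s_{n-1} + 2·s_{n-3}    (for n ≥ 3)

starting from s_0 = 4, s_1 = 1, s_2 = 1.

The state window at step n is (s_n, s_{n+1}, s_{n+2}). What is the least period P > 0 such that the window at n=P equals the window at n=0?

n=0: window = (4, 1, 1)
n=1: window = (1, 1, 6)
n=2: window = (1, 6, 4)
n=3: window = (6, 4, 1)
n=4: window = (4, 1, 3)
n=5: window = (1, 3, 2)
n=6: window = (3, 2, 5)
n=7: window = (2, 5, 3)
n=8: window = (5, 3, 5)
n=9: window = (3, 5, 0)
n=10: window = (5, 0, 6)
n=11: window = (0, 6, 5)
n=12: window = (6, 5, 4)
n=13: window = (5, 4, 4)
n=14: window = (4, 4, 2)
n=15: window = (4, 2, 4)
n=16: window = (2, 4, 0)
n=17: window = (4, 0, 4)
n=18: window = (0, 4, 0)
n=19: window = (4, 0, 0)
n=20: window = (0, 0, 1)
n=21: window = (0, 1, 5)
n=22: window = (1, 5, 4)
n=23: window = (5, 4, 1)
n=24: window = (4, 1, 1)
window at n=24 equals window at n=0 → period = 24

24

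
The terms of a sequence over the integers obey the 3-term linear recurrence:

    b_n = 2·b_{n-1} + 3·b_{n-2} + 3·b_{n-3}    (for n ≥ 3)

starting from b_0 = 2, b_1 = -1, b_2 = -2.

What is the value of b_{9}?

b_3 = 2·-2 + 3·-1 + 3·2 = -1
b_4 = 2·-1 + 3·-2 + 3·-1 = -11
b_5 = 2·-11 + 3·-1 + 3·-2 = -31
b_6 = 2·-31 + 3·-11 + 3·-1 = -98
b_7 = 2·-98 + 3·-31 + 3·-11 = -322
b_8 = 2·-322 + 3·-98 + 3·-31 = -1031
b_9 = 2·-1031 + 3·-322 + 3·-98 = -3322

-3322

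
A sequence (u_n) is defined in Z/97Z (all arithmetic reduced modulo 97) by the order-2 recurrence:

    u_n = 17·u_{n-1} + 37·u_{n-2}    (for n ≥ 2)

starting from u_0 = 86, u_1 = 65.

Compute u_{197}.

52

u_2 = 17·65 + 37·86 = 19
u_3 = 17·19 + 37·65 = 12
u_4 = 17·12 + 37·19 = 34
u_5 = 17·34 + 37·12 = 52
u_6 = 17·52 + 37·34 = 8
u_7 = 17·8 + 37·52 = 23
u_8 = 17·23 + 37·8 = 8
u_9 = 17·8 + 37·23 = 17
u_10 = 17·17 + 37·8 = 3
u_11 = 17·3 + 37·17 = 1
u_12 = 17·1 + 37·3 = 31
u_13 = 17·31 + 37·1 = 79
u_14 = 17·79 + 37·31 = 65
u_15 = 17·65 + 37·79 = 51
u_16 = 17·51 + 37·65 = 71
u_17 = 17·71 + 37·51 = 87
u_18 = 17·87 + 37·71 = 32
u_19 = 17·32 + 37·87 = 77
u_20 = 17·77 + 37·32 = 68
u_21 = 17·68 + 37·77 = 28
u_22 = 17·28 + 37·68 = 82
u_23 = 17·82 + 37·28 = 5
u_24 = 17·5 + 37·82 = 15
u_25 = 17·15 + 37·5 = 52
u_26 = 17·52 + 37·15 = 81
u_27 = 17·81 + 37·52 = 3
u_28 = 17·3 + 37·81 = 41
u_29 = 17·41 + 37·3 = 32
u_30 = 17·32 + 37·41 = 24
u_31 = 17·24 + 37·32 = 40
u_32 = 17·40 + 37·24 = 16
u_33 = 17·16 + 37·40 = 6
u_34 = 17·6 + 37·16 = 15
u_35 = 17·15 + 37·6 = 89
u_36 = 17·89 + 37·15 = 31
u_37 = 17·31 + 37·89 = 37
u_38 = 17·37 + 37·31 = 30
u_39 = 17·30 + 37·37 = 36
u_40 = 17·36 + 37·30 = 73
u_41 = 17·73 + 37·36 = 51
u_42 = 17·51 + 37·73 = 76
u_43 = 17·76 + 37·51 = 75
u_44 = 17·75 + 37·76 = 13
u_45 = 17·13 + 37·75 = 86
u_46 = 17·86 + 37·13 = 3
u_47 = 17·3 + 37·86 = 32
u_48 = 17·32 + 37·3 = 73
u_49 = 17·73 + 37·32 = 0
u_50 = 17·0 + 37·73 = 82
u_51 = 17·82 + 37·0 = 36
u_52 = 17·36 + 37·82 = 57
u_53 = 17·57 + 37·36 = 70
u_54 = 17·70 + 37·57 = 1
u_55 = 17·1 + 37·70 = 85
u_56 = 17·85 + 37·1 = 27
u_57 = 17·27 + 37·85 = 15
u_58 = 17·15 + 37·27 = 90
u_59 = 17·90 + 37·15 = 48
u_60 = 17·48 + 37·90 = 72
u_61 = 17·72 + 37·48 = 90
u_62 = 17·90 + 37·72 = 23
u_63 = 17·23 + 37·90 = 35
u_64 = 17·35 + 37·23 = 88
u_65 = 17·88 + 37·35 = 75
u_66 = 17·75 + 37·88 = 69
u_67 = 17·69 + 37·75 = 68
u_68 = 17·68 + 37·69 = 23
u_69 = 17·23 + 37·68 = 94
u_70 = 17·94 + 37·23 = 24
u_71 = 17·24 + 37·94 = 6
u_72 = 17·6 + 37·24 = 20
u_73 = 17·20 + 37·6 = 77
u_74 = 17·77 + 37·20 = 12
u_75 = 17·12 + 37·77 = 46
u_76 = 17·46 + 37·12 = 62
u_77 = 17·62 + 37·46 = 40
u_78 = 17·40 + 37·62 = 64
u_79 = 17·64 + 37·40 = 46
u_80 = 17·46 + 37·64 = 46
u_81 = 17·46 + 37·46 = 59
u_82 = 17·59 + 37·46 = 86
u_83 = 17·86 + 37·59 = 56
u_84 = 17·56 + 37·86 = 60
u_85 = 17·60 + 37·56 = 85
u_86 = 17·85 + 37·60 = 76
u_87 = 17·76 + 37·85 = 72
u_88 = 17·72 + 37·76 = 59
u_89 = 17·59 + 37·72 = 78
u_90 = 17·78 + 37·59 = 17
u_91 = 17·17 + 37·78 = 71
u_92 = 17·71 + 37·17 = 90
u_93 = 17·90 + 37·71 = 83
u_94 = 17·83 + 37·90 = 85
u_95 = 17·85 + 37·83 = 54
u_96 = 17·54 + 37·85 = 86
u_97 = 17·86 + 37·54 = 65
(u_96, u_97) = (86, 65) = (u_0, u_1), so the sequence has period 96.
197 ≡ 5 (mod 96), hence u_197 = u_5 = 52.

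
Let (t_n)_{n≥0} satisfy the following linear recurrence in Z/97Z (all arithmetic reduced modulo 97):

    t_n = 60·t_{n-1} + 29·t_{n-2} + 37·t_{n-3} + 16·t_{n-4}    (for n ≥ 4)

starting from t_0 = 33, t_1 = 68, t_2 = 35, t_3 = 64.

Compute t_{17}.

t_4 = 60·64 + 29·35 + 37·68 + 16·33 = 42
t_5 = 60·42 + 29·64 + 37·35 + 16·68 = 66
t_6 = 60·66 + 29·42 + 37·64 + 16·35 = 55
t_7 = 60·55 + 29·66 + 37·42 + 16·64 = 32
t_8 = 60·32 + 29·55 + 37·66 + 16·42 = 33
t_9 = 60·33 + 29·32 + 37·55 + 16·66 = 82
t_10 = 60·82 + 29·33 + 37·32 + 16·55 = 84
t_11 = 60·84 + 29·82 + 37·33 + 16·32 = 33
t_12 = 60·33 + 29·84 + 37·82 + 16·33 = 24
t_13 = 60·24 + 29·33 + 37·84 + 16·82 = 27
t_14 = 60·27 + 29·24 + 37·33 + 16·84 = 31
t_15 = 60·31 + 29·27 + 37·24 + 16·33 = 82
t_16 = 60·82 + 29·31 + 37·27 + 16·24 = 24
t_17 = 60·24 + 29·82 + 37·31 + 16·27 = 62

62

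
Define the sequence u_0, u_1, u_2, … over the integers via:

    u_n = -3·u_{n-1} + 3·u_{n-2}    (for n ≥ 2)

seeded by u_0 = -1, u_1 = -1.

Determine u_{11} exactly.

u_2 = -3·-1 + 3·-1 = 0
u_3 = -3·0 + 3·-1 = -3
u_4 = -3·-3 + 3·0 = 9
u_5 = -3·9 + 3·-3 = -36
u_6 = -3·-36 + 3·9 = 135
u_7 = -3·135 + 3·-36 = -513
u_8 = -3·-513 + 3·135 = 1944
u_9 = -3·1944 + 3·-513 = -7371
u_10 = -3·-7371 + 3·1944 = 27945
u_11 = -3·27945 + 3·-7371 = -105948

-105948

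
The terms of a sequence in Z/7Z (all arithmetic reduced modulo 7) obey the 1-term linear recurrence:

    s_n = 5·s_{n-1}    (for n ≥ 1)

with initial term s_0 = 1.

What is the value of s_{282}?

s_1 = 5·1 = 5
s_2 = 5·5 = 4
s_3 = 5·4 = 6
s_4 = 5·6 = 2
s_5 = 5·2 = 3
s_6 = 5·3 = 1
(s_6) = (1) = (s_0), so the sequence has period 6.
282 ≡ 0 (mod 6), hence s_282 = s_0 = 1.

1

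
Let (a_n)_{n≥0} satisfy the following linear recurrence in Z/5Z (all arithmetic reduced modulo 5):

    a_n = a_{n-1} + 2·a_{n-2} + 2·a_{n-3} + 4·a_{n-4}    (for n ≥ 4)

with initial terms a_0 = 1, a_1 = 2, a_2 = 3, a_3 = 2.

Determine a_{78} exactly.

a_4 = 1·2 + 2·3 + 2·2 + 4·1 = 1
a_5 = 1·1 + 2·2 + 2·3 + 4·2 = 4
a_6 = 1·4 + 2·1 + 2·2 + 4·3 = 2
a_7 = 1·2 + 2·4 + 2·1 + 4·2 = 0
a_8 = 1·0 + 2·2 + 2·4 + 4·1 = 1
a_9 = 1·1 + 2·0 + 2·2 + 4·4 = 1
a_10 = 1·1 + 2·1 + 2·0 + 4·2 = 1
a_11 = 1·1 + 2·1 + 2·1 + 4·0 = 0
a_12 = 1·0 + 2·1 + 2·1 + 4·1 = 3
a_13 = 1·3 + 2·0 + 2·1 + 4·1 = 4
a_14 = 1·4 + 2·3 + 2·0 + 4·1 = 4
a_15 = 1·4 + 2·4 + 2·3 + 4·0 = 3
a_16 = 1·3 + 2·4 + 2·4 + 4·3 = 1
a_17 = 1·1 + 2·3 + 2·4 + 4·4 = 1
a_18 = 1·1 + 2·1 + 2·3 + 4·4 = 0
a_19 = 1·0 + 2·1 + 2·1 + 4·3 = 1
a_20 = 1·1 + 2·0 + 2·1 + 4·1 = 2
a_21 = 1·2 + 2·1 + 2·0 + 4·1 = 3
a_22 = 1·3 + 2·2 + 2·1 + 4·0 = 4
a_23 = 1·4 + 2·3 + 2·2 + 4·1 = 3
a_24 = 1·3 + 2·4 + 2·3 + 4·2 = 0
a_25 = 1·0 + 2·3 + 2·4 + 4·3 = 1
a_26 = 1·1 + 2·0 + 2·3 + 4·4 = 3
a_27 = 1·3 + 2·1 + 2·0 + 4·3 = 2
a_28 = 1·2 + 2·3 + 2·1 + 4·0 = 0
a_29 = 1·0 + 2·2 + 2·3 + 4·1 = 4
a_30 = 1·4 + 2·0 + 2·2 + 4·3 = 0
a_31 = 1·0 + 2·4 + 2·0 + 4·2 = 1
a_32 = 1·1 + 2·0 + 2·4 + 4·0 = 4
a_33 = 1·4 + 2·1 + 2·0 + 4·4 = 2
a_34 = 1·2 + 2·4 + 2·1 + 4·0 = 2
a_35 = 1·2 + 2·2 + 2·4 + 4·1 = 3
a_36 = 1·3 + 2·2 + 2·2 + 4·4 = 2
a_37 = 1·2 + 2·3 + 2·2 + 4·2 = 0
a_38 = 1·0 + 2·2 + 2·3 + 4·2 = 3
a_39 = 1·3 + 2·0 + 2·2 + 4·3 = 4
a_40 = 1·4 + 2·3 + 2·0 + 4·2 = 3
a_41 = 1·3 + 2·4 + 2·3 + 4·0 = 2
a_42 = 1·2 + 2·3 + 2·4 + 4·3 = 3
a_43 = 1·3 + 2·2 + 2·3 + 4·4 = 4
a_44 = 1·4 + 2·3 + 2·2 + 4·3 = 1
a_45 = 1·1 + 2·4 + 2·3 + 4·2 = 3
a_46 = 1·3 + 2·1 + 2·4 + 4·3 = 0
a_47 = 1·0 + 2·3 + 2·1 + 4·4 = 4
a_48 = 1·4 + 2·0 + 2·3 + 4·1 = 4
a_49 = 1·4 + 2·4 + 2·0 + 4·3 = 4
a_50 = 1·4 + 2·4 + 2·4 + 4·0 = 0
a_51 = 1·0 + 2·4 + 2·4 + 4·4 = 2
a_52 = 1·2 + 2·0 + 2·4 + 4·4 = 1
a_53 = 1·1 + 2·2 + 2·0 + 4·4 = 1
a_54 = 1·1 + 2·1 + 2·2 + 4·0 = 2
a_55 = 1·2 + 2·1 + 2·1 + 4·2 = 4
a_56 = 1·4 + 2·2 + 2·1 + 4·1 = 4
a_57 = 1·4 + 2·4 + 2·2 + 4·1 = 0
a_58 = 1·0 + 2·4 + 2·4 + 4·2 = 4
a_59 = 1·4 + 2·0 + 2·4 + 4·4 = 3
a_60 = 1·3 + 2·4 + 2·0 + 4·4 = 2
a_61 = 1·2 + 2·3 + 2·4 + 4·0 = 1
a_62 = 1·1 + 2·2 + 2·3 + 4·4 = 2
a_63 = 1·2 + 2·1 + 2·2 + 4·3 = 0
a_64 = 1·0 + 2·2 + 2·1 + 4·2 = 4
a_65 = 1·4 + 2·0 + 2·2 + 4·1 = 2
a_66 = 1·2 + 2·4 + 2·0 + 4·2 = 3
a_67 = 1·3 + 2·2 + 2·4 + 4·0 = 0
a_68 = 1·0 + 2·3 + 2·2 + 4·4 = 1
a_69 = 1·1 + 2·0 + 2·3 + 4·2 = 0
a_70 = 1·0 + 2·1 + 2·0 + 4·3 = 4
a_71 = 1·4 + 2·0 + 2·1 + 4·0 = 1
a_72 = 1·1 + 2·4 + 2·0 + 4·1 = 3
a_73 = 1·3 + 2·1 + 2·4 + 4·0 = 3
a_74 = 1·3 + 2·3 + 2·1 + 4·4 = 2
a_75 = 1·2 + 2·3 + 2·3 + 4·1 = 3
a_76 = 1·3 + 2·2 + 2·3 + 4·3 = 0
a_77 = 1·0 + 2·3 + 2·2 + 4·3 = 2
a_78 = 1·2 + 2·0 + 2·3 + 4·2 = 1

1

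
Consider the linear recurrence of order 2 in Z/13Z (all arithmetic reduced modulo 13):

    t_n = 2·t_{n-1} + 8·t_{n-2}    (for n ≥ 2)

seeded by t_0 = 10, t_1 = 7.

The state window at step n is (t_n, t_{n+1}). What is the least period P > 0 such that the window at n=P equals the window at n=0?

12

n=0: window = (10, 7)
n=1: window = (7, 3)
n=2: window = (3, 10)
n=3: window = (10, 5)
n=4: window = (5, 12)
n=5: window = (12, 12)
n=6: window = (12, 3)
n=7: window = (3, 11)
n=8: window = (11, 7)
n=9: window = (7, 11)
n=10: window = (11, 0)
n=11: window = (0, 10)
n=12: window = (10, 7)
window at n=12 equals window at n=0 → period = 12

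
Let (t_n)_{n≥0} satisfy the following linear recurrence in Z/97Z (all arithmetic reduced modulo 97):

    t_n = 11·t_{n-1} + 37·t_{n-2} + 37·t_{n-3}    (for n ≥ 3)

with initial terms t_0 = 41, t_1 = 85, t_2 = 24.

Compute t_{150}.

t_3 = 11·24 + 37·85 + 37·41 = 76
t_4 = 11·76 + 37·24 + 37·85 = 19
t_5 = 11·19 + 37·76 + 37·24 = 29
t_6 = 11·29 + 37·19 + 37·76 = 51
t_7 = 11·51 + 37·29 + 37·19 = 9
t_8 = 11·9 + 37·51 + 37·29 = 52
Continuing the recurrence:
  t_9 = 76;  t_10 = 86;  t_11 = 56;  t_12 = 14;  t_13 = 73;  t_14 = 95
  t_15 = 93;  t_16 = 61;  t_17 = 61;  t_18 = 64;  t_19 = 77;  t_20 = 40
  t_21 = 31;  t_22 = 14;  t_23 = 65;  t_24 = 52;  t_25 = 3;  t_26 = 94
  t_27 = 62;  t_28 = 3;  t_29 = 82;  t_30 = 9;  t_31 = 43;  t_32 = 57
  t_33 = 29;  t_34 = 42;  t_35 = 55;  t_36 = 31;  t_37 = 50;  t_38 = 46
  t_39 = 11;  t_40 = 84;  t_41 = 26;  t_42 = 18;  t_43 = 0;  t_44 = 76
  t_45 = 47;  t_46 = 31;  t_47 = 42;  t_48 = 50;  t_49 = 50;  t_50 = 74
  t_51 = 52;  t_52 = 19;  t_53 = 21;  t_54 = 45;  t_55 = 35;  t_56 = 14
  t_57 = 10;  t_58 = 80;  t_59 = 22;  t_60 = 80;  t_61 = 95;  t_62 = 66
  t_63 = 23;  t_64 = 2;  t_65 = 17;  t_66 = 45;  t_67 = 34;  t_68 = 49
  t_69 = 67;  t_70 = 25;  t_71 = 8;  t_72 = 0;  t_73 = 57;  t_74 = 50
  t_75 = 40;  t_76 = 34;  t_77 = 18;  t_78 = 26;  t_79 = 76;  t_80 = 39
  t_81 = 32;  t_82 = 48;  t_83 = 51;  t_84 = 29;  t_85 = 5;  t_86 = 8
  t_87 = 85;  t_88 = 58;  t_89 = 5;  t_90 = 11;  t_91 = 27;  t_92 = 16
  t_93 = 30;  t_94 = 78;  t_95 = 38;  t_96 = 49;  t_97 = 78;  t_98 = 3
  t_99 = 76;  t_100 = 50;  t_101 = 78;  t_102 = 88;  t_103 = 78;  t_104 = 16
  t_105 = 13;  t_106 = 32;  t_107 = 67;  t_108 = 74;  t_109 = 15;  t_110 = 47
  t_111 = 27;  t_112 = 69;  t_113 = 5;  t_114 = 18;  t_115 = 26;  t_116 = 70
  t_117 = 70;  t_118 = 54;  t_119 = 51;  t_120 = 8;  t_121 = 93;  t_122 = 5
  t_123 = 9;  t_124 = 39;  t_125 = 74;  t_126 = 68;  t_127 = 79;  t_128 = 12
  t_129 = 42;  t_130 = 46;  t_131 = 79;  t_132 = 51;  t_133 = 45;  t_134 = 67
  t_135 = 21;  t_136 = 10;  t_137 = 68;  t_138 = 52;  t_139 = 63;  t_140 = 89
  t_141 = 93;  t_142 = 51;  t_143 = 20;  t_144 = 19;  t_145 = 23;  t_146 = 47
  t_147 = 34;  t_148 = 54
t_149 = 11·54 + 37·34 + 37·47 = 2
t_150 = 11·2 + 37·54 + 37·34 = 77

77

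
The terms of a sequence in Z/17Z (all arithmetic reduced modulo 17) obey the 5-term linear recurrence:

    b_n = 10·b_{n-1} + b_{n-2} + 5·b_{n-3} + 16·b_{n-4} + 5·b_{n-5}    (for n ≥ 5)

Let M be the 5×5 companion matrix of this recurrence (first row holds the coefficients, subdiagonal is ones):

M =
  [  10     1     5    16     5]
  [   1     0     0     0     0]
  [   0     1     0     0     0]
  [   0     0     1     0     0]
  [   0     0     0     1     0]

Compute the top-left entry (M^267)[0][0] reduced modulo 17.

16

(M^267)[0][0] is the top entry after applying M 267 times to the unit state (1, 0, 0, 0, 0). Equivalently it is h_{271} for the auxiliary sequence (h_n) obeying the same recurrence with h_4 = 1 and h_i = 0 for 0 ≤ i < 4:
h_5 = 10·1 + 1·0 + 5·0 + 16·0 + 5·0 = 10
h_6 = 10·10 + 1·1 + 5·0 + 16·0 + 5·0 = 16
h_7 = 10·16 + 1·10 + 5·1 + 16·0 + 5·0 = 5
h_8 = 10·5 + 1·16 + 5·10 + 16·1 + 5·0 = 13
h_9 = 10·13 + 1·5 + 5·16 + 16·10 + 5·1 = 6
h_10 = 10·6 + 1·13 + 5·5 + 16·16 + 5·10 = 13
Continuing the recurrence:
  h_11 = 4;  h_12 = 10;  h_13 = 7;  h_14 = 15;  h_15 = 13;  h_16 = 3
  h_17 = 8;  h_18 = 15;  h_19 = 14;  h_20 = 2;  h_21 = 14;  h_22 = 16
  h_23 = 7;  h_24 = 3;  h_25 = 11;  h_26 = 15;  h_27 = 11;  h_28 = 8
  h_29 = 0;  h_30 = 1;  h_31 = 12;  h_32 = 15;  h_33 = 3;  h_34 = 2
  h_35 = 6;  h_36 = 3;  h_37 = 16;  h_38 = 2;  h_39 = 4;  h_40 = 13
  h_41 = 7;  h_42 = 11;  h_43 = 1;  h_44 = 12;  h_45 = 13;  h_46 = 1
  h_47 = 1;  h_48 = 1;  h_49 = 12;  h_50 = 3;  h_51 = 0;  h_52 = 16
  h_53 = 15;  h_54 = 2;  h_55 = 11;  h_56 = 1;  h_57 = 11;  h_58 = 1
  h_59 = 8;  h_60 = 3;  h_61 = 3;  h_62 = 8;  h_63 = 10;  h_64 = 7
  h_65 = 13;  h_66 = 7;  h_67 = 12;  h_68 = 14;  h_69 = 5;  h_70 = 12
  h_71 = 14;  h_72 = 2;  h_73 = 6;  h_74 = 9;  h_75 = 16;  h_76 = 12
  h_77 = 15;  h_78 = 8;  h_79 = 14;  h_80 = 2;  h_81 = 0;  h_82 = 3
  h_83 = 15;  h_84 = 0;  h_85 = 6;  h_86 = 13;  h_87 = 0;  h_88 = 16
  h_89 = 15;  h_90 = 13;  h_91 = 1;  h_92 = 14;  h_93 = 16;  h_94 = 3
  h_95 = 10;  h_96 = 4;  h_97 = 0;  h_98 = 12;  h_99 = 9;  h_100 = 12
  h_101 = 5;  h_102 = 10;  h_103 = 12;  h_104 = 1;  h_105 = 8;  h_106 = 3
  h_107 = 13;  h_108 = 11;  h_109 = 16;  h_110 = 1;  h_111 = 15;  h_112 = 13
  h_113 = 2;  h_114 = 0;  h_115 = 6;  h_116 = 13;  h_117 = 12;  h_118 = 3
  h_119 = 16;  h_120 = 2;  h_121 = 2;  h_122 = 6;  h_123 = 3;  h_124 = 5
  h_125 = 6;  h_126 = 16;  h_127 = 14;  h_128 = 9;  h_129 = 16;  h_130 = 15
  h_131 = 5;  h_132 = 2;  h_133 = 10;  h_134 = 5;  h_135 = 4;  h_136 = 16
  h_137 = 2;  h_138 = 16;  h_139 = 8;  h_140 = 8;  h_141 = 8;  h_142 = 3
  h_143 = 14;  h_144 = 11;  h_145 = 1;  h_146 = 9;  h_147 = 11;  h_148 = 13
  h_149 = 2;  h_150 = 16;  h_151 = 6;  h_152 = 9;  h_153 = 1;  h_154 = 9
  h_155 = 6;  h_156 = 10;  h_157 = 8;  h_158 = 14;  h_159 = 16;  h_160 = 13
  h_161 = 3;  h_162 = 13;  h_163 = 14;  h_164 = 14;  h_165 = 9;  h_166 = 6
  h_167 = 3;  h_168 = 1;  h_169 = 2;  h_170 = 7;  h_171 = 2;  h_172 = 0
  h_173 = 6;  h_174 = 5;  h_175 = 4;  h_176 = 0;  h_177 = 6;  h_178 = 3
  h_179 = 6;  h_180 = 11;  h_181 = 6;  h_182 = 9;  h_183 = 7;  h_184 = 9
  h_185 = 4;  h_186 = 3;  h_187 = 15;  h_188 = 12;  h_189 = 4;  h_190 = 8
  h_191 = 8;  h_192 = 1;  h_193 = 12;  h_194 = 3;  h_195 = 11;  h_196 = 8
  h_197 = 14;  h_198 = 5;  h_199 = 6;  h_200 = 12;  h_201 = 7;  h_202 = 7
  h_203 = 3;  h_204 = 5;  h_205 = 5;  h_206 = 13;  h_207 = 5;  h_208 = 13
  h_209 = 16;  h_210 = 6;  h_211 = 14;  h_212 = 0;  h_213 = 8;  h_214 = 3
  h_215 = 3;  h_216 = 7;  h_217 = 12;  h_218 = 9;  h_219 = 13;  h_220 = 3
  h_221 = 9;  h_222 = 5;  h_223 = 4;  h_224 = 16;  h_225 = 8;  h_226 = 3
  h_227 = 3;  h_228 = 9;  h_229 = 10;  h_230 = 8;  h_231 = 11;  h_232 = 4
  h_233 = 7;  h_234 = 1;  h_235 = 15;  h_236 = 16;  h_237 = 6;  h_238 = 15
  h_239 = 5;  h_240 = 1;  h_241 = 11;  h_242 = 15;  h_243 = 15;  h_244 = 6
  h_245 = 8;  h_246 = 14;  h_247 = 0;  h_248 = 4;  h_249 = 13;  h_250 = 7
  h_251 = 3;  h_252 = 13;  h_253 = 5;  h_254 = 0;  h_255 = 0;  h_256 = 10
  h_257 = 7;  h_258 = 3;  h_259 = 2;  h_260 = 14;  h_261 = 13;  h_262 = 16
  h_263 = 1;  h_264 = 2;  h_265 = 5;  h_266 = 4;  h_267 = 15;  h_268 = 12
  h_269 = 7
h_270 = 10·7 + 1·12 + 5·15 + 16·4 + 5·5 = 8
h_271 = 10·8 + 1·7 + 5·12 + 16·15 + 5·4 = 16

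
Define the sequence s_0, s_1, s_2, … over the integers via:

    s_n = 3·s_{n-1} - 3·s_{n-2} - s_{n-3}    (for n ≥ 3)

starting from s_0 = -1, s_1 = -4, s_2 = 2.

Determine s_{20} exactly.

s_3 = 3·2 + -3·-4 + -1·-1 = 19
s_4 = 3·19 + -3·2 + -1·-4 = 55
s_5 = 3·55 + -3·19 + -1·2 = 106
s_6 = 3·106 + -3·55 + -1·19 = 134
s_7 = 3·134 + -3·106 + -1·55 = 29
s_8 = 3·29 + -3·134 + -1·106 = -421
s_9 = 3·-421 + -3·29 + -1·134 = -1484
s_10 = 3·-1484 + -3·-421 + -1·29 = -3218
s_11 = 3·-3218 + -3·-1484 + -1·-421 = -4781
s_12 = 3·-4781 + -3·-3218 + -1·-1484 = -3205
s_13 = 3·-3205 + -3·-4781 + -1·-3218 = 7946
s_14 = 3·7946 + -3·-3205 + -1·-4781 = 38234
s_15 = 3·38234 + -3·7946 + -1·-3205 = 94069
s_16 = 3·94069 + -3·38234 + -1·7946 = 159559
s_17 = 3·159559 + -3·94069 + -1·38234 = 158236
s_18 = 3·158236 + -3·159559 + -1·94069 = -98038
s_19 = 3·-98038 + -3·158236 + -1·159559 = -928381
s_20 = 3·-928381 + -3·-98038 + -1·158236 = -2649265

-2649265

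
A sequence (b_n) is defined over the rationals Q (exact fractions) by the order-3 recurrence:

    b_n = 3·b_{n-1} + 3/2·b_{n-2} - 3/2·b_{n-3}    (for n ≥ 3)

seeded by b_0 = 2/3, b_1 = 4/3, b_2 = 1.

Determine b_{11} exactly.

205929/4

b_3 = 3·1 + 3/2·4/3 + -3/2·2/3 = 4
b_4 = 3·4 + 3/2·1 + -3/2·4/3 = 23/2
b_5 = 3·23/2 + 3/2·4 + -3/2·1 = 39
b_6 = 3·39 + 3/2·23/2 + -3/2·4 = 513/4
b_7 = 3·513/4 + 3/2·39 + -3/2·23/2 = 426
b_8 = 3·426 + 3/2·513/4 + -3/2·39 = 11295/8
b_9 = 3·11295/8 + 3/2·426 + -3/2·513/4 = 18729/4
b_10 = 3·18729/4 + 3/2·11295/8 + -3/2·426 = 248409/16
b_11 = 3·248409/16 + 3/2·18729/4 + -3/2·11295/8 = 205929/4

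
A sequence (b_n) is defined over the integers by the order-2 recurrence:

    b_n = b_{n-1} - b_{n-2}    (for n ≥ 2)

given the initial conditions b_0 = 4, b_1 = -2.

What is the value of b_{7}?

b_2 = 1·-2 + -1·4 = -6
b_3 = 1·-6 + -1·-2 = -4
b_4 = 1·-4 + -1·-6 = 2
b_5 = 1·2 + -1·-4 = 6
b_6 = 1·6 + -1·2 = 4
b_7 = 1·4 + -1·6 = -2

-2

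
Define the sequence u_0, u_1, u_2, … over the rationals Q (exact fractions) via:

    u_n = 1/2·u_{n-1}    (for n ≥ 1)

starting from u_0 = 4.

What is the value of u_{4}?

1/4

u_1 = 1/2·4 = 2
u_2 = 1/2·2 = 1
u_3 = 1/2·1 = 1/2
u_4 = 1/2·1/2 = 1/4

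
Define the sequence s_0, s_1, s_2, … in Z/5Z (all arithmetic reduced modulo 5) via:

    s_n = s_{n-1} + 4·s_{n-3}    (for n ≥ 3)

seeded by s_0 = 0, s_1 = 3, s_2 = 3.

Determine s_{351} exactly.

4

s_3 = 1·3 + 0·3 + 4·0 = 3
s_4 = 1·3 + 0·3 + 4·3 = 0
s_5 = 1·0 + 0·3 + 4·3 = 2
s_6 = 1·2 + 0·0 + 4·3 = 4
s_7 = 1·4 + 0·2 + 4·0 = 4
s_8 = 1·4 + 0·4 + 4·2 = 2
s_9 = 1·2 + 0·4 + 4·4 = 3
s_10 = 1·3 + 0·2 + 4·4 = 4
s_11 = 1·4 + 0·3 + 4·2 = 2
s_12 = 1·2 + 0·4 + 4·3 = 4
s_13 = 1·4 + 0·2 + 4·4 = 0
s_14 = 1·0 + 0·4 + 4·2 = 3
s_15 = 1·3 + 0·0 + 4·4 = 4
s_16 = 1·4 + 0·3 + 4·0 = 4
s_17 = 1·4 + 0·4 + 4·3 = 1
s_18 = 1·1 + 0·4 + 4·4 = 2
s_19 = 1·2 + 0·1 + 4·4 = 3
s_20 = 1·3 + 0·2 + 4·1 = 2
s_21 = 1·2 + 0·3 + 4·2 = 0
s_22 = 1·0 + 0·2 + 4·3 = 2
s_23 = 1·2 + 0·0 + 4·2 = 0
s_24 = 1·0 + 0·2 + 4·0 = 0
s_25 = 1·0 + 0·0 + 4·2 = 3
s_26 = 1·3 + 0·0 + 4·0 = 3
(s_24, s_25, s_26) = (0, 3, 3) = (s_0, s_1, s_2), so the sequence has period 24.
351 ≡ 15 (mod 24), hence s_351 = s_15 = 4.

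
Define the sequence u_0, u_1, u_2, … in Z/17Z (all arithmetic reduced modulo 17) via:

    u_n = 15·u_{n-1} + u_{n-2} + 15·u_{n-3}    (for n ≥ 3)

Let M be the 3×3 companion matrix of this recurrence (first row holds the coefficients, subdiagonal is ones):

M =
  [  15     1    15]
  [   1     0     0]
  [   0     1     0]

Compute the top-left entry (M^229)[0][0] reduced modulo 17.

(M^229)[0][0] is the top entry after applying M 229 times to the unit state (1, 0, 0). Equivalently it is h_{231} for the auxiliary sequence (h_n) obeying the same recurrence with h_2 = 1 and h_i = 0 for 0 ≤ i < 2:
h_3 = 15·1 + 1·0 + 15·0 = 15
h_4 = 15·15 + 1·1 + 15·0 = 5
h_5 = 15·5 + 1·15 + 15·1 = 3
h_6 = 15·3 + 1·5 + 15·15 = 3
h_7 = 15·3 + 1·3 + 15·5 = 4
h_8 = 15·4 + 1·3 + 15·3 = 6
h_9 = 15·6 + 1·4 + 15·3 = 3
h_10 = 15·3 + 1·6 + 15·4 = 9
h_11 = 15·9 + 1·3 + 15·6 = 7
h_12 = 15·7 + 1·9 + 15·3 = 6
h_13 = 15·6 + 1·7 + 15·9 = 11
h_14 = 15·11 + 1·6 + 15·7 = 4
h_15 = 15·4 + 1·11 + 15·6 = 8
h_16 = 15·8 + 1·4 + 15·11 = 0
h_17 = 15·0 + 1·8 + 15·4 = 0
h_18 = 15·0 + 1·0 + 15·8 = 1
(h_16, h_17, h_18) = (0, 0, 1) = (h_0, h_1, h_2), so the sequence has period 16.
231 ≡ 7 (mod 16), hence h_231 = h_7 = 4.

4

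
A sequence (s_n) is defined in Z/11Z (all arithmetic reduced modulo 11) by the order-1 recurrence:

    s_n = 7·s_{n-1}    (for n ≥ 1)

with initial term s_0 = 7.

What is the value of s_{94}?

s_1 = 7·7 = 5
s_2 = 7·5 = 2
s_3 = 7·2 = 3
s_4 = 7·3 = 10
s_5 = 7·10 = 4
s_6 = 7·4 = 6
s_7 = 7·6 = 9
s_8 = 7·9 = 8
s_9 = 7·8 = 1
s_10 = 7·1 = 7
(s_10) = (7) = (s_0), so the sequence has period 10.
94 ≡ 4 (mod 10), hence s_94 = s_4 = 10.

10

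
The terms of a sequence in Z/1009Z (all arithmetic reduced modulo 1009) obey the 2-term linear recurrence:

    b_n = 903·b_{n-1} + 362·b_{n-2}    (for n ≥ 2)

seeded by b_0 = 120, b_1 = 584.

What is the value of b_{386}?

b_2 = 903·584 + 362·120 = 707
b_3 = 903·707 + 362·584 = 251
b_4 = 903·251 + 362·707 = 285
b_5 = 903·285 + 362·251 = 112
b_6 = 903·112 + 362·285 = 488
b_7 = 903·488 + 362·112 = 924
Continuing the recurrence:
  b_8 = 10;  b_9 = 458;  b_10 = 477;  b_11 = 208;  b_12 = 285;  b_13 = 690
  b_14 = 769;  b_15 = 772;  b_16 = 800;  b_17 = 936;  b_18 = 692;  b_19 = 113
  b_20 = 402;  b_21 = 312;  b_22 = 453;  b_23 = 350;  b_24 = 761;  b_25 = 629
  b_26 = 954;  b_27 = 449;  b_28 = 99;  b_29 = 694;  b_30 = 616;  b_31 = 276
  b_32 = 8;  b_33 = 182;  b_34 = 757;  b_35 = 777;  b_36 = 971;  b_37 = 764
  b_38 = 106;  b_39 = 974;  b_40 = 713;  b_41 = 544;  b_42 = 660;  b_43 = 843
  b_44 = 230;  b_45 = 284;  b_46 = 688;  b_47 = 619;  b_48 = 813;  b_49 = 676
  b_50 = 670;  b_51 = 144;  b_52 = 251;  b_53 = 297;  b_54 = 858;  b_55 = 422
  b_56 = 497;  b_57 = 191;  b_58 = 246;  b_59 = 688;  b_60 = 989;  b_61 = 944
  b_62 = 659;  b_63 = 453;  b_64 = 848;  b_65 = 441;  b_66 = 917;  b_67 = 891
  b_68 = 393;  b_69 = 382;  b_70 = 874;  b_71 = 235;  b_72 = 886;  b_73 = 235
  b_74 = 185;  b_75 = 884;  b_76 = 509;  b_77 = 687;  b_78 = 446;  b_79 = 627
  b_80 = 144;  b_81 = 829;  b_82 = 578;  b_83 = 706;  b_84 = 203;  b_85 = 975
  b_86 = 406;  b_87 = 151;  b_88 = 805;  b_89 = 611;  b_90 = 628;  b_91 = 237
  b_92 = 414;  b_93 = 541;  b_94 = 703;  b_95 = 244;  b_96 = 588;  b_97 = 775
  b_98 = 545;  b_99 = 800;  b_100 = 491;  b_101 = 439;  b_102 = 38;  b_103 = 513
  b_104 = 747;  b_105 = 579;  b_106 = 177;  b_107 = 135;  b_108 = 323;  b_109 = 506
  b_110 = 732;  b_111 = 644;  b_112 = 974;  b_113 = 732;  b_114 = 548;  b_115 = 51
  b_116 = 251;  b_117 = 937;  b_118 = 621;  b_119 = 938;  b_120 = 258;  b_121 = 427
  b_122 = 711;  b_123 = 506;  b_124 = 937;  b_125 = 103;  b_126 = 351;  b_127 = 80
  b_128 = 529;  b_129 = 129;  b_130 = 240;  b_131 = 69;  b_132 = 864;  b_133 = 997
  b_134 = 241;  b_135 = 380;  b_136 = 548;  b_137 = 770;  b_138 = 721;  b_139 = 514
  b_140 = 682;  b_141 = 768;  b_142 = 0;  b_143 = 541;  b_144 = 167;  b_145 = 556
  b_146 = 509;  b_147 = 4;  b_148 = 196;  b_149 = 852;  b_150 = 820;  b_151 = 533
  b_152 = 200;  b_153 = 216;  b_154 = 63;  b_155 = 884;  b_156 = 741;  b_157 = 311
  b_158 = 179;  b_159 = 780;  b_160 = 280;  b_161 = 430;  b_162 = 285;  b_163 = 334
  b_164 = 163;  b_165 = 712;  b_166 = 687;  b_167 = 275;  b_168 = 591;  b_169 = 580
  b_170 = 103;  b_171 = 269;  b_172 = 700;  b_173 = 980;  b_174 = 188;  b_175 = 853
  b_176 = 845;  b_177 = 263;  b_178 = 537;  b_179 = 951;  b_180 = 760;  b_181 = 353
  b_182 = 587;  b_183 = 988;  b_184 = 812;  b_185 = 163;  b_186 = 200;  b_187 = 473
  b_188 = 64;  b_189 = 984;  b_190 = 593;  b_191 = 740;  b_192 = 11;  b_193 = 338
  b_194 = 442;  b_195 = 838;  b_196 = 546;  b_197 = 293;  b_198 = 109;  b_199 = 675
  b_200 = 196;  b_201 = 585;  b_202 = 870;  b_203 = 488;  b_204 = 872;  b_205 = 477
  b_206 = 744;  b_207 = 982;  b_208 = 769;  b_209 = 531;  b_210 = 112;  b_211 = 748
  b_212 = 607;  b_213 = 598;  b_214 = 960;  b_215 = 699;  b_216 = 996;  b_217 = 148
  b_218 = 795;  b_219 = 585;  b_220 = 773;  b_221 = 680;  b_222 = 901;  b_223 = 313
  b_224 = 374;  b_225 = 5;  b_226 = 661;  b_227 = 356;  b_228 = 755;  b_229 = 410
  b_230 = 807;  b_231 = 320;  b_232 = 919;  b_233 = 264;  b_234 = 985;  b_235 = 239
  b_236 = 284;  b_237 = 919;  b_238 = 349;  b_239 = 47;  b_240 = 276;  b_241 = 875
  b_242 = 99;  b_243 = 529;  b_244 = 953;  b_245 = 679;  b_246 = 582;  b_247 = 468
  b_248 = 645;  b_249 = 146;  b_250 = 70;  b_251 = 27;  b_252 = 280;  b_253 = 274
  b_254 = 677;  b_255 = 183;  b_256 = 669;  b_257 = 377;  b_258 = 416;  b_259 = 559
  b_260 = 528;  b_261 = 85;  b_262 = 506;  b_263 = 341;  b_264 = 721;  b_265 = 602
  b_266 = 435;  b_267 = 284;  b_268 = 232;  b_269 = 523;  b_270 = 294;  b_271 = 758
  b_272 = 855;  b_273 = 128;  b_274 = 305;  b_275 = 889;  b_276 = 32;  b_277 = 591
  b_278 = 397;  b_279 = 330;  b_280 = 771;  b_281 = 401;  b_282 = 490;  b_283 = 394
  b_284 = 410;  b_285 = 286;  b_286 = 51;  b_287 = 253;  b_288 = 725;  b_289 = 610
  b_290 = 26;  b_291 = 120;  b_292 = 728;  b_293 = 578;  b_294 = 468;  b_295 = 206
  b_296 = 266;  b_297 = 971;  b_298 = 429;  b_299 = 301;  b_300 = 294;  b_301 = 105
  b_302 = 452;  b_303 = 188;  b_304 = 418;  b_305 = 541;  b_306 = 133;  b_307 = 124
  b_308 = 696;  b_309 = 373;  b_310 = 524;  b_311 = 780;  b_312 = 54;  b_313 = 170
  b_314 = 519;  b_315 = 472;  b_316 = 622;  b_317 = 1005;  b_318 = 581;  b_319 = 533
  b_320 = 456;  b_321 = 323;  b_322 = 673;  b_323 = 183;  b_324 = 230;  b_325 = 497
  b_326 = 308;  b_327 = 961;  b_328 = 549;  b_329 = 105;  b_330 = 943;  b_331 = 610
  b_332 = 240;  b_333 = 643;  b_334 = 560;  b_335 = 867;  b_336 = 837;  b_337 = 125
  b_338 = 161;  b_339 = 941;  b_340 = 914;  b_341 = 589;  b_342 = 40;  b_343 = 115
  b_344 = 272;  b_345 = 690;  b_346 = 99;  b_347 = 153;  b_348 = 449;  b_349 = 729
  b_350 = 508;  b_351 = 178;  b_352 = 561;  b_353 = 934;  b_354 = 151;  b_355 = 231
  b_356 = 915;  b_357 = 758;  b_358 = 650;  b_359 = 669;  b_360 = 928;  b_361 = 532
  b_362 = 51;  b_363 = 513;  b_364 = 408;  b_365 = 189;  b_366 = 528;  b_367 = 342
  b_368 = 507;  b_369 = 441;  b_370 = 573;  b_371 = 22;  b_372 = 267;  b_373 = 851
  b_374 = 394;  b_375 = 931;  b_376 = 555;  b_377 = 717;  b_378 = 801;  b_379 = 91
  b_380 = 823;  b_381 = 190;  b_382 = 311;  b_383 = 499;  b_384 = 157
b_385 = 903·157 + 362·499 = 538
b_386 = 903·538 + 362·157 = 815

815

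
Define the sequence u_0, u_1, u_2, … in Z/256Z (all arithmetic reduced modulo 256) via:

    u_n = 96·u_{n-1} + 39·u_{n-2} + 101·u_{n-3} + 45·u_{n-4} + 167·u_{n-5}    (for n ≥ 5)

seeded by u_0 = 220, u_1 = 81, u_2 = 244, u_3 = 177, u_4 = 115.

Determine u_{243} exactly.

u_5 = 96·115 + 39·177 + 101·244 + 45·81 + 167·220 = 28
u_6 = 96·28 + 39·115 + 101·177 + 45·244 + 167·81 = 149
u_7 = 96·149 + 39·28 + 101·115 + 45·177 + 167·244 = 204
u_8 = 96·204 + 39·149 + 101·28 + 45·115 + 167·177 = 237
u_9 = 96·237 + 39·204 + 101·149 + 45·28 + 167·115 = 174
u_10 = 96·174 + 39·237 + 101·204 + 45·149 + 167·28 = 76
Continuing the recurrence:
  u_11 = 146;  u_12 = 183;  u_13 = 11;  u_14 = 121;  u_15 = 126;  u_16 = 111
  u_17 = 223;  u_18 = 177;  u_19 = 57;  u_20 = 7;  u_21 = 192;  u_22 = 36
  u_23 = 255;  u_24 = 70;  u_25 = 158;  u_26 = 25;  u_27 = 95;  u_28 = 108
  u_29 = 70;  u_30 = 166;  u_31 = 136;  u_32 = 221;  u_33 = 216;  u_34 = 43
  u_35 = 107;  u_36 = 118;  u_37 = 167;  u_38 = 72;  u_39 = 219;  u_40 = 134
  u_41 = 90;  u_42 = 42;  u_43 = 203;  u_44 = 115;  u_45 = 219;  u_46 = 212
  u_47 = 81;  u_48 = 183;  u_49 = 31;  u_50 = 151;  u_51 = 21;  u_52 = 30
  u_53 = 218;  u_54 = 95;  u_55 = 222;  u_56 = 180;  u_57 = 177;  u_58 = 75
  u_59 = 26;  u_60 = 120;  u_61 = 22;  u_62 = 112;  u_63 = 49;  u_64 = 44
  u_65 = 77;  u_66 = 243;  u_67 = 228;  u_68 = 153;  u_69 = 56;  u_70 = 53
  u_71 = 94;  u_72 = 12;  u_73 = 98;  u_74 = 131;  u_75 = 227;  u_76 = 45
  u_77 = 50;  u_78 = 31;  u_79 = 91;  u_80 = 145;  u_81 = 157;  u_82 = 239
  u_83 = 248;  u_84 = 52;  u_85 = 195;  u_86 = 82;  u_87 = 122;  u_88 = 25
  u_89 = 131;  u_90 = 176;  u_91 = 194;  u_92 = 58;  u_93 = 20;  u_94 = 69
  u_95 = 184;  u_96 = 39;  u_97 = 59;  u_98 = 214;  u_99 = 251;  u_100 = 228
  u_101 = 251;  u_102 = 254;  u_103 = 42;  u_104 = 74;  u_105 = 55;  u_106 = 219
  u_107 = 199;  u_108 = 24;  u_109 = 169;  u_110 = 235;  u_111 = 47;  u_112 = 35
  u_113 = 93;  u_114 = 78;  u_115 = 202;  u_116 = 35;  u_117 = 218;  u_118 = 40
  u_119 = 105;  u_120 = 103;  u_121 = 142;  u_122 = 156;  u_123 = 82;  u_124 = 36
  u_125 = 177;  u_126 = 68;  u_127 = 217;  u_128 = 99;  u_129 = 156;  u_130 = 157
  u_131 = 52;  u_132 = 237;  u_133 = 190;  u_134 = 60;  u_135 = 130;  u_136 = 111
  u_137 = 27;  u_138 = 209;  u_139 = 70;  u_140 = 15;  u_141 = 231;  u_142 = 225
  u_143 = 33;  u_144 = 23;  u_145 = 208;  u_146 = 196;  u_147 = 215;  u_148 = 30
  u_149 = 230;  u_150 = 201;  u_151 = 231;  u_152 = 132;  u_153 = 254;  u_154 = 222
  u_155 = 192;  u_156 = 237;  u_157 = 120;  u_158 = 147;  u_159 = 123;  u_160 = 198
  u_161 = 175;  u_162 = 112;  u_163 = 75;  u_164 = 70;  u_165 = 202;  u_166 = 218
  u_167 = 99;  u_168 = 67;  u_169 = 99;  u_170 = 124;  u_171 = 161;  u_172 = 175
  u_173 = 47;  u_174 = 47;  u_175 = 5;  u_176 = 94;  u_177 = 250;  u_178 = 247
  u_179 = 86;  u_180 = 76;  u_181 = 81;  u_182 = 99;  u_183 = 178;  u_184 = 64
  u_185 = 254;  u_186 = 120;  u_187 = 209;  u_188 = 60;  u_189 = 21;  u_190 = 67
  u_191 = 4;  u_192 = 225;  u_193 = 64;  u_194 = 85;  u_195 = 206;  u_196 = 156
  u_197 = 114;  u_198 = 123;  u_199 = 179;  u_200 = 165;  u_201 = 122;  u_202 = 127
  u_203 = 3;  u_204 = 97;  u_205 = 5;  u_206 = 191;  u_207 = 8;  u_208 = 20
  u_209 = 59;  u_210 = 42;  u_211 = 162;  u_212 = 41;  u_213 = 11;  u_214 = 40
  u_215 = 186;  u_216 = 18;  u_217 = 140;  u_218 = 213;  u_219 = 24;  u_220 = 47
  u_221 = 171;  u_222 = 134;  u_223 = 3;  u_224 = 236;  u_225 = 139;  u_226 = 94
  u_227 = 122;  u_228 = 90;  u_229 = 207;  u_230 = 171;  u_231 = 239;  u_232 = 192
  u_233 = 249;  u_234 = 3;  u_235 = 95;  u_236 = 251;  u_237 = 205;  u_238 = 142
  u_239 = 42;  u_240 = 91;  u_241 = 82
u_242 = 96·82 + 39·91 + 101·42 + 45·142 + 167·205 = 224
u_243 = 96·224 + 39·82 + 101·91 + 45·42 + 167·142 = 105

105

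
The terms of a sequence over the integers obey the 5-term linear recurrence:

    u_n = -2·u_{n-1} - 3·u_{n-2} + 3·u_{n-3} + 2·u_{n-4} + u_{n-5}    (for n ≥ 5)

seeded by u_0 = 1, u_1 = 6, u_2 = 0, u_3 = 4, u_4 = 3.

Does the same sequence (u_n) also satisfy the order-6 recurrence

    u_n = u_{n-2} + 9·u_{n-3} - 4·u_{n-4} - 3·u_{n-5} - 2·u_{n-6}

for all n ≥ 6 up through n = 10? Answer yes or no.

yes

Terms u_0..u_10: 1, 6, 0, 4, 3, -5, 19, -6, -50, 168, -171
n=6: candidate gives 19, actual u_6 = 19 ✓
n=7: candidate gives -6, actual u_7 = -6 ✓
n=8: candidate gives -50, actual u_8 = -50 ✓
n=9: candidate gives 168, actual u_9 = 168 ✓
n=10: candidate gives -171, actual u_10 = -171 ✓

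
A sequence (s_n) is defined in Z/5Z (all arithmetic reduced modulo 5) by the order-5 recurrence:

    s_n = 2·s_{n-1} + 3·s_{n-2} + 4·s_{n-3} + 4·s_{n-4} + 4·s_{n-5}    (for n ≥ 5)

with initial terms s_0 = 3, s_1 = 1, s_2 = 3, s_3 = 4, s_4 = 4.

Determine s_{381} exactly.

3

s_5 = 2·4 + 3·4 + 4·3 + 4·1 + 4·3 = 3
s_6 = 2·3 + 3·4 + 4·4 + 4·3 + 4·1 = 0
s_7 = 2·0 + 3·3 + 4·4 + 4·4 + 4·3 = 3
s_8 = 2·3 + 3·0 + 4·3 + 4·4 + 4·4 = 0
s_9 = 2·0 + 3·3 + 4·0 + 4·3 + 4·4 = 2
s_10 = 2·2 + 3·0 + 4·3 + 4·0 + 4·3 = 3
Continuing the recurrence:
  s_11 = 4;  s_12 = 2;  s_13 = 1;  s_14 = 4;  s_15 = 2;  s_16 = 4
  s_17 = 2;  s_18 = 4;  s_19 = 4;  s_20 = 2;  s_21 = 1;  s_22 = 3
  s_23 = 4;  s_24 = 0;  s_25 = 1;  s_26 = 4;  s_27 = 4;  s_28 = 0
  s_29 = 2;  s_30 = 0;  s_31 = 3;  s_32 = 0;  s_33 = 2;  s_34 = 4
  s_35 = 1;  s_36 = 4;  s_37 = 0;  s_38 = 0;  s_39 = 1;  s_40 = 2
  s_41 = 3;  s_42 = 1;  s_43 = 3;  s_44 = 3;  s_45 = 4;  s_46 = 0
  s_47 = 0;  s_48 = 0;  s_49 = 3;  s_50 = 2;  s_51 = 3;  s_52 = 4
  s_53 = 2;  s_54 = 3;  s_55 = 3;  s_56 = 1;  s_57 = 2;  s_58 = 4
  s_59 = 2;  s_60 = 0;  s_61 = 4;  s_62 = 0;  s_63 = 1;  s_64 = 1
  s_65 = 1;  s_66 = 0;  s_67 = 1;  s_68 = 4;  s_69 = 4;  s_70 = 3
  s_71 = 3;  s_72 = 1;  s_73 = 0;  s_74 = 3;  s_75 = 4;  s_76 = 3
  s_77 = 4;  s_78 = 0;  s_79 = 2;  s_80 = 3;  s_81 = 0;  s_82 = 3
  s_83 = 1;  s_84 = 1;  s_85 = 4;  s_86 = 2;  s_87 = 1;  s_88 = 2
  s_89 = 0;  s_90 = 4;  s_91 = 3;  s_92 = 0;  s_93 = 3;  s_94 = 4
  s_95 = 0;  s_96 = 1;  s_97 = 0;  s_98 = 1;  s_99 = 2;  s_100 = 1
  s_101 = 1;  s_102 = 2;  s_103 = 3;  s_104 = 3;  s_105 = 1;  s_106 = 0
  s_107 = 0;  s_108 = 3;  s_109 = 2;  s_110 = 2;  s_111 = 2;  s_112 = 0
  s_113 = 4;  s_114 = 2;  s_115 = 2;  s_116 = 4;  s_117 = 3;  s_118 = 0
  s_119 = 1;  s_120 = 3;  s_121 = 2;  s_122 = 4;  s_123 = 0;  s_124 = 1
  s_125 = 3;  s_126 = 3;  s_127 = 0;  s_128 = 0;  s_129 = 3;  s_130 = 0
  s_131 = 1;  s_132 = 4;  s_133 = 3;  s_134 = 4;  s_135 = 2;  s_136 = 3
  s_137 = 1;  s_138 = 2;  s_139 = 3;  s_140 = 1;  s_141 = 0;  s_142 = 2
  s_143 = 3;  s_144 = 3;  s_145 = 2;  s_146 = 3;  s_147 = 4;  s_148 = 4
  s_149 = 2;  s_150 = 2;  s_151 = 4;  s_152 = 4;  s_153 = 2;  s_154 = 3
  s_155 = 2;  s_156 = 3;  s_157 = 3;  s_158 = 3;  s_159 = 2;  s_160 = 0
  s_161 = 2;  s_162 = 1;  s_163 = 3;  s_164 = 0;  s_165 = 1;  s_166 = 1
  s_167 = 1;  s_168 = 1;  s_169 = 3;  s_170 = 1;  s_171 = 3;  s_172 = 4
  s_173 = 2;  s_174 = 4;  s_175 = 1;  s_176 = 0;  s_177 = 3;  s_178 = 4
  s_179 = 2;  s_180 = 2;  s_181 = 3;  s_182 = 3;  s_183 = 2;  s_184 = 1
  s_185 = 0;  s_186 = 0;  s_187 = 4;  s_188 = 0;  s_189 = 1;  s_190 = 3
  s_191 = 0;  s_192 = 4;  s_193 = 4;  s_194 = 1;  s_195 = 2;  s_196 = 4
  s_197 = 0;  s_198 = 0;  s_199 = 3;  s_200 = 0;  s_201 = 0;  s_202 = 2
  s_203 = 1;  s_204 = 0;  s_205 = 1;  s_206 = 4;  s_207 = 3;  s_208 = 1
  s_209 = 1;  s_210 = 2;  s_211 = 4;  s_212 = 4;  s_213 = 1;  s_214 = 2
  s_215 = 2;  s_216 = 1;  s_217 = 1;  s_218 = 0;  s_219 = 3;  s_220 = 2
  s_221 = 1;  s_222 = 4;  s_223 = 1;  s_224 = 3;  s_225 = 2;  s_226 = 2
  s_227 = 2;  s_228 = 4;  s_229 = 2;  s_230 = 0;  s_231 = 3;  s_232 = 3
  s_233 = 4;  s_234 = 2;  s_235 = 0;  s_236 = 1;  s_237 = 3;  s_238 = 3
  s_239 = 2;  s_240 = 4;  s_241 = 2;  s_242 = 3;  s_243 = 3;  s_244 = 2
  s_245 = 4;  s_246 = 1;  s_247 = 1;  s_248 = 1;  s_249 = 3;  s_250 = 3
  s_251 = 2;  s_252 = 3;  s_253 = 0;  s_254 = 1;  s_255 = 4;  s_256 = 1
  s_257 = 0;  s_258 = 3;  s_259 = 0;  s_260 = 4;  s_261 = 4;  s_262 = 2
  s_263 = 4;  s_264 = 1;  s_265 = 4;  s_266 = 1;  s_267 = 2;  s_268 = 3
  s_269 = 1;  s_270 = 4;  s_271 = 0;  s_272 = 1;  s_273 = 4;  s_274 = 1
  s_275 = 4;  s_276 = 1;  s_277 = 3;  s_278 = 0;  s_279 = 3;  s_280 = 3
  s_281 = 1;  s_282 = 0;  s_283 = 2;  s_284 = 2;  s_285 = 1;  s_286 = 0
  s_287 = 4;  s_288 = 3;  s_289 = 0;  s_290 = 4;  s_291 = 1;  s_292 = 2
  s_293 = 0;  s_294 = 1;  s_295 = 0;  s_296 = 0;  s_297 = 2;  s_298 = 3
  s_299 = 1;  s_300 = 4;  s_301 = 1;  s_302 = 3;  s_303 = 1;  s_304 = 0
  s_305 = 0;  s_306 = 0;  s_307 = 1;  s_308 = 1;  s_309 = 0;  s_310 = 2
  s_311 = 2;  s_312 = 3;  s_313 = 4;  s_314 = 3;  s_315 = 1;  s_316 = 2
  s_317 = 2;  s_318 = 2;  s_319 = 4;  s_320 = 4;  s_321 = 4;  s_322 = 2
  s_323 = 1;  s_324 = 1;  s_325 = 0;  s_326 = 1;  s_327 = 3;  s_328 = 2
  s_329 = 1;  s_330 = 4;  s_331 = 0;  s_332 = 1;  s_333 = 0;  s_334 = 3
  s_335 = 1;  s_336 = 0;  s_337 = 4;  s_338 = 4;  s_339 = 1;  s_340 = 4
  s_341 = 3;  s_342 = 4;  s_343 = 3;  s_344 = 0;  s_345 = 3;  s_346 = 1
  s_347 = 4;  s_348 = 0;  s_349 = 3;  s_350 = 3;  s_351 = 0;  s_352 = 2
  s_353 = 3;  s_354 = 1;  s_355 = 1;  s_356 = 0;  s_357 = 2;  s_358 = 4
  s_359 = 2;  s_360 = 3;  s_361 = 1;  s_362 = 3;  s_363 = 0;  s_364 = 3
  s_365 = 4;  s_366 = 3;  s_367 = 2;  s_368 = 1;  s_369 = 3;  s_370 = 0
  s_371 = 3;  s_372 = 0;  s_373 = 0;  s_374 = 4;  s_375 = 0;  s_376 = 4
  s_377 = 4;  s_378 = 1;  s_379 = 1
s_380 = 2·1 + 3·1 + 4·4 + 4·4 + 4·0 = 2
s_381 = 2·2 + 3·1 + 4·1 + 4·4 + 4·4 = 3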